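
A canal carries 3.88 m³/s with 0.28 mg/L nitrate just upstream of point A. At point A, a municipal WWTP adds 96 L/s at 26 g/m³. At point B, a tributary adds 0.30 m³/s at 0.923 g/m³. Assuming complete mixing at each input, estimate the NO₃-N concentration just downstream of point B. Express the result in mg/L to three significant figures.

0.903 mg/L

96 L/s = 0.096 m³/s.
After input A: C = (3.88·0.28 + 0.096·26) / 3.976 = 0.901 mg/L.
After input B: C = (3.976·0.901 + 0.3·0.923) / 4.276 = 0.9025 mg/L.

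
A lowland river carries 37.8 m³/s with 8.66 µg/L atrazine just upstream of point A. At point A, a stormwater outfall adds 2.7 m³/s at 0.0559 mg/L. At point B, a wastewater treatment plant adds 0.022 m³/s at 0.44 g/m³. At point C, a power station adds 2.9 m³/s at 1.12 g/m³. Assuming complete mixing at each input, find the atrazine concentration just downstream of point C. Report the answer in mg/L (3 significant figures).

0.0860 mg/L

8.66 µg/L = 0.00866 mg/L.
After input A: C = (37.8·0.00866 + 2.7·0.0559) / 40.5 = 0.01181 mg/L.
After input B: C = (40.5·0.01181 + 0.022·0.44) / 40.52 = 0.01204 mg/L.
After input C: C = (40.52·0.01204 + 2.9·1.12) / 43.42 = 0.08604 mg/L.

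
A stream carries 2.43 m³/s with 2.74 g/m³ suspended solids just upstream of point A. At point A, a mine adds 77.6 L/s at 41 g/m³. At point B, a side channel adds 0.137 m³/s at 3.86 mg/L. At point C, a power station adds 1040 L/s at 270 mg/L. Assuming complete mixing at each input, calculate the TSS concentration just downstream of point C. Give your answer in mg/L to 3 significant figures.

79.0 mg/L

77.6 L/s = 0.0776 m³/s.
After input A: C = (2.43·2.74 + 0.0776·41) / 2.508 = 3.924 mg/L.
After input B: C = (2.508·3.924 + 0.137·3.86) / 2.645 = 3.921 mg/L.
1040 L/s = 1.04 m³/s.
After input C: C = (2.645·3.921 + 1.04·270) / 3.685 = 79.02 mg/L.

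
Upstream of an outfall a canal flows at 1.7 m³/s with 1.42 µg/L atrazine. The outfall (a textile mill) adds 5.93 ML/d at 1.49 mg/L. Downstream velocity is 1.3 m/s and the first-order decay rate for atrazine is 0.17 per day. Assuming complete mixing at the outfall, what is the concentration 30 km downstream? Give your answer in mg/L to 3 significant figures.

5.93 ML/d = 0.06863 m³/s.
1.42 µg/L = 0.00142 mg/L.
After complete mixing, C₀ = (0.06863·1.49 + 1.7·0.00142) / 1.769 = 0.05919 mg/L.
Travel time t = 3e+04 m / 1.3 m/s = 2.308e+04 s = 0.2671 d.
C = 0.05919·exp(−0.17·0.2671) = 0.05919·0.9556 = 0.05656 mg/L.

0.0566 mg/L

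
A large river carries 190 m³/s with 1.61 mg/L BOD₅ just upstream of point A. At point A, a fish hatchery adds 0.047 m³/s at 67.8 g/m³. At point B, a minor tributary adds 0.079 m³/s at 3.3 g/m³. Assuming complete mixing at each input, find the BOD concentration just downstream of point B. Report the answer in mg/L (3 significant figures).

1.63 mg/L

After input A: C = (190·1.61 + 0.047·67.8) / 190 = 1.626 mg/L.
After input B: C = (190·1.626 + 0.079·3.3) / 190.1 = 1.627 mg/L.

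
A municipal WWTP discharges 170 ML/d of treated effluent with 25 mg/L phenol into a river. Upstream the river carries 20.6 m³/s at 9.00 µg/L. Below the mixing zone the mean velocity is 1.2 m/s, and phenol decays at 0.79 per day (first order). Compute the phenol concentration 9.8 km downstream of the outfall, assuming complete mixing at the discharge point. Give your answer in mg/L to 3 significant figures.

2.03 mg/L

170 ML/d = 1.968 m³/s.
9.00 µg/L = 0.009 mg/L.
After complete mixing, C₀ = (1.968·25 + 20.6·0.009) / 22.57 = 2.188 mg/L.
Travel time t = 9800 m / 1.2 m/s = 8167 s = 0.09452 d.
C = 2.188·exp(−0.79·0.09452) = 2.188·0.928 = 2.03 mg/L.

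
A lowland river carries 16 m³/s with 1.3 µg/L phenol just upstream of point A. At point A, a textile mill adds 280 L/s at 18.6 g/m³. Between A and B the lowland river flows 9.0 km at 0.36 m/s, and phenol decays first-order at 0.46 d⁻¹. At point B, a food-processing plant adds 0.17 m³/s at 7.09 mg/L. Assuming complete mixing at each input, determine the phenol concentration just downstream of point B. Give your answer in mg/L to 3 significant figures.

0.352 mg/L

1.3 µg/L = 0.0013 mg/L.
280 L/s = 0.28 m³/s.
After input A: C = (16·0.0013 + 0.28·18.6) / 16.28 = 0.3212 mg/L.
Over the 9.0 km reach to input B (t = 2.5e+04 s = 0.2894 d), decay gives C = 0.3212·exp(−0.46·0.2894) = 0.2812 mg/L.
After input B: C = (16.28·0.2812 + 0.17·7.09) / 16.45 = 0.3515 mg/L.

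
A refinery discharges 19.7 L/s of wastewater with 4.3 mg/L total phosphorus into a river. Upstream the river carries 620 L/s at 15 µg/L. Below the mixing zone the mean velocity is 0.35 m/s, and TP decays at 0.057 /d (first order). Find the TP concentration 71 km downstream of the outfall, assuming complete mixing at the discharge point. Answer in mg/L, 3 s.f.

0.129 mg/L

19.7 L/s = 0.0197 m³/s.
620 L/s = 0.62 m³/s.
15 µg/L = 0.015 mg/L.
After complete mixing, C₀ = (0.0197·4.3 + 0.62·0.015) / 0.6397 = 0.147 mg/L.
Travel time t = 7.1e+04 m / 0.35 m/s = 2.029e+05 s = 2.348 d.
C = 0.147·exp(−0.057·2.348) = 0.147·0.8747 = 0.1286 mg/L.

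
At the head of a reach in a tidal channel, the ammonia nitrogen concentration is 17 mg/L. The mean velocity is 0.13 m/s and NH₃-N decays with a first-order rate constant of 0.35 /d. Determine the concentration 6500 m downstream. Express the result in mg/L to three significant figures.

Travel time t = 6500 m / 0.13 m/s = 6500/0.13 = 5e+04 s = 0.5787 d.
First-order decay: C = 17·exp(−0.35·0.5787) = 17·0.8166 = 13.88 mg/L.

13.9 mg/L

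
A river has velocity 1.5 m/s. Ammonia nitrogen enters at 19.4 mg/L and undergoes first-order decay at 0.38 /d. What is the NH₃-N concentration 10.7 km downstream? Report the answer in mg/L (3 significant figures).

Travel time t = 10.7 km / 1.5 m/s = 1.07e+04/1.5 = 7133 s = 0.08256 d.
First-order decay: C = 19.4·exp(−0.38·0.08256) = 19.4·0.9691 = 18.8 mg/L.

18.8 mg/L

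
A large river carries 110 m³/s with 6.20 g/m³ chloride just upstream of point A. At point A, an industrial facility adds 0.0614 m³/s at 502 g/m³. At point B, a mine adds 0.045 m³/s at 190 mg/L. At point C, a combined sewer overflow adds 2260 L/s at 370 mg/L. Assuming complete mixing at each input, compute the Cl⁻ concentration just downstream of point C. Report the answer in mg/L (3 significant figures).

13.9 mg/L

After input A: C = (110·6.2 + 0.0614·502) / 110.1 = 6.477 mg/L.
After input B: C = (110.1·6.477 + 0.045·190) / 110.1 = 6.552 mg/L.
2260 L/s = 2.26 m³/s.
After input C: C = (110.1·6.552 + 2.26·370) / 112.4 = 13.86 mg/L.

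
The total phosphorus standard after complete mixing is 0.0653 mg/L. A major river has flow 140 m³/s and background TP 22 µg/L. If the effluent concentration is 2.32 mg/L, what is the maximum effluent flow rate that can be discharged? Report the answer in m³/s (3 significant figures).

22 µg/L = 0.022 mg/L.
Mass balance at complete mixing: C_std·(Q_w + Q_r) = Q_w·C_e + Q_r·C_b.
Rearranging, Q_w = Q_r·(C_std − C_b)/(C_e − C_std) = 140·(0.0653 − 0.022) / (2.32 − 0.0653) = 2.689 m³/s.

2.69 m³/s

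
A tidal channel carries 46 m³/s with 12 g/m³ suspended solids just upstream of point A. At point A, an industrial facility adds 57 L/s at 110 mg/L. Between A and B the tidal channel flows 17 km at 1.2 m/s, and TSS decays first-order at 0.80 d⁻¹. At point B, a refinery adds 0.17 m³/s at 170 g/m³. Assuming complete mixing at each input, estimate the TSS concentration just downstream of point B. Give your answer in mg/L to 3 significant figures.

11.2 mg/L

57 L/s = 0.057 m³/s.
After input A: C = (46·12 + 0.057·110) / 46.06 = 12.12 mg/L.
Over the 17 km reach to input B (t = 1.417e+04 s = 0.164 d), decay gives C = 12.12·exp(−0.80·0.164) = 10.63 mg/L.
After input B: C = (46.06·10.63 + 0.17·170) / 46.23 = 11.22 mg/L.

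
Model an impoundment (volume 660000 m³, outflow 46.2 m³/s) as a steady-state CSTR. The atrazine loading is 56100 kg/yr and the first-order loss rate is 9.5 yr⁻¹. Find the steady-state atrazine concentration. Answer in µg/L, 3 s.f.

38.3 µg/L

Outflow Q = 46.2 m³/s × 3.156e+07 s/yr = 1.458e+09 m³/yr.
Steady-state CSTR mass balance: W = Q·C + k·V·C, so C = W/(Q + kV).
Q + kV = 1.458e+09 + 9.5·660000 = 1.464e+09 m³/yr.
C = 56100/1.464e+09 = 3.831e-05 kg/m³ = 0.03831 mg/L = 38.31 µg/L.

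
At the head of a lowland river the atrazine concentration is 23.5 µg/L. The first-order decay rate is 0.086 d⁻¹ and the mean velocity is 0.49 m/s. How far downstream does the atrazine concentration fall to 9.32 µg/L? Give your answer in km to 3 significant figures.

455 km

From C = C₀·e^(−kt), t = ln(C₀/C)/k = ln(23.5/9.32)/0.086 = 0.9248/0.086 = 10.75 d.
Distance = v·t = 0.49 m/s × 9.291e+05 s = 4.553e+05 m = 455.3 km.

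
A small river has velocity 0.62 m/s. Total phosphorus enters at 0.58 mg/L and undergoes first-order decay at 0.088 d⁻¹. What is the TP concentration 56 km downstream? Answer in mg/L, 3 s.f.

0.529 mg/L

Travel time t = 56 km / 0.62 m/s = 5.6e+04/0.62 = 9.032e+04 s = 1.045 d.
First-order decay: C = 0.58·exp(−0.088·1.045) = 0.58·0.9121 = 0.529 mg/L.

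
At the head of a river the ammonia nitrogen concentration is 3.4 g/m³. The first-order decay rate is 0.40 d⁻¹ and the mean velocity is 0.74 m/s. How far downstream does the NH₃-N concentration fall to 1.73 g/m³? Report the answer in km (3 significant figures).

From C = C₀·e^(−kt), t = ln(C₀/C)/k = ln(3.4/1.73)/0.40 = 0.6757/0.40 = 1.689 d.
Distance = v·t = 0.74 m/s × 1.459e+05 s = 1.08e+05 m = 108 km.

108 km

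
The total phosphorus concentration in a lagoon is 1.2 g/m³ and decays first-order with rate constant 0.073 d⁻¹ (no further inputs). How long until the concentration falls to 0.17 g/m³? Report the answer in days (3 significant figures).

t = ln(C₀/C)/k = ln(1.2/0.17)/0.073 = 1.954/0.073 = 26.77 d.

26.8 d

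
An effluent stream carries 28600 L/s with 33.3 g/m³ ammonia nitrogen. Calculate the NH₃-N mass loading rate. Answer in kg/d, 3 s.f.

28600 L/s = 28.6 m³/s.
Mass flux = Q·C = 28.6 m³/s × 33.3 g/m³ = 952.4 g/s.
= 952.4 g/s × 86.4 = 8.229e+04 kg/d.

82300 kg/d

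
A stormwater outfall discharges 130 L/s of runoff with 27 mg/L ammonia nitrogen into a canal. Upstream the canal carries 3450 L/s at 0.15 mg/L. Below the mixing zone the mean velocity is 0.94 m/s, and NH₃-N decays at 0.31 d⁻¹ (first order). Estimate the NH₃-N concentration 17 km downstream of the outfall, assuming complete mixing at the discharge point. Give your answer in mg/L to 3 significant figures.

1.05 mg/L

130 L/s = 0.13 m³/s.
3450 L/s = 3.45 m³/s.
After complete mixing, C₀ = (0.13·27 + 3.45·0.15) / 3.58 = 1.125 mg/L.
Travel time t = 1.7e+04 m / 0.94 m/s = 1.809e+04 s = 0.2093 d.
C = 1.125·exp(−0.31·0.2093) = 1.125·0.9372 = 1.054 mg/L.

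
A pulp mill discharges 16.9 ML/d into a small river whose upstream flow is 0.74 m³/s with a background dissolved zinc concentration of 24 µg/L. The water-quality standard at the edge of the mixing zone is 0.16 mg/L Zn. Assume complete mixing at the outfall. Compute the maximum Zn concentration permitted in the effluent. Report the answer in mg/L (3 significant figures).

0.675 mg/L

16.9 ML/d = 0.1956 m³/s.
24 µg/L = 0.024 mg/L.
Mass balance: 0.16·0.9356 = 0.1956·Cₑ + 0.74·0.024.
Cₑ = (0.1497 − 0.01776) / 0.1956 = 0.6745 mg/L.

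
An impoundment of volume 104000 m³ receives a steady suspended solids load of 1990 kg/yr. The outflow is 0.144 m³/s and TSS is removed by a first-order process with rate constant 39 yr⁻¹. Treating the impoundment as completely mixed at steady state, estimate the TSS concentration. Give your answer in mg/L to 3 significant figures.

Outflow Q = 0.144 m³/s × 3.156e+07 s/yr = 4.544e+06 m³/yr.
Steady-state CSTR mass balance: W = Q·C + k·V·C, so C = W/(Q + kV).
Q + kV = 4.544e+06 + 39·104000 = 8.6e+06 m³/yr.
C = 1990/8.6e+06 = 0.0002314 kg/m³ = 0.2314 mg/L.

0.231 mg/L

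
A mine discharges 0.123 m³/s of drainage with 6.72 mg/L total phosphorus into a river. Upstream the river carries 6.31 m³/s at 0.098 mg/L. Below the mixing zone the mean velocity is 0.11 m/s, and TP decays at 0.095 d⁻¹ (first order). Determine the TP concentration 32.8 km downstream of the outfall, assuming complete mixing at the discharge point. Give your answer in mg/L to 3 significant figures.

After complete mixing, C₀ = (0.123·6.72 + 6.31·0.098) / 6.433 = 0.2246 mg/L.
Travel time t = 3.28e+04 m / 0.11 m/s = 2.982e+05 s = 3.451 d.
C = 0.2246·exp(−0.095·3.451) = 0.2246·0.7205 = 0.1618 mg/L.

0.162 mg/L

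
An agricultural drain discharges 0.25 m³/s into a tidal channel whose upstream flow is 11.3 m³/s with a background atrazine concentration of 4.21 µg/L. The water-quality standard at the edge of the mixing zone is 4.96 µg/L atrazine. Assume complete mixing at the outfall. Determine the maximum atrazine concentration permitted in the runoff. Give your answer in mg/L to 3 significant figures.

4.21 µg/L = 0.00421 mg/L.
4.96 µg/L = 0.00496 mg/L.
Mass balance: 0.00496·11.55 = 0.25·Cₑ + 11.3·0.00421.
Cₑ = (0.05729 − 0.04757) / 0.25 = 0.03886 mg/L.

0.0389 mg/L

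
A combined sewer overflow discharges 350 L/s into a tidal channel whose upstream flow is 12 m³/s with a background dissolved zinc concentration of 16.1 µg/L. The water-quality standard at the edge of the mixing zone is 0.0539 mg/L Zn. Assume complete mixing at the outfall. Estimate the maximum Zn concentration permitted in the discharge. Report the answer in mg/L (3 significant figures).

350 L/s = 0.35 m³/s.
16.1 µg/L = 0.0161 mg/L.
Mass balance: 0.0539·12.35 = 0.35·Cₑ + 12·0.0161.
Cₑ = (0.6657 − 0.1932) / 0.35 = 1.35 mg/L.

1.35 mg/L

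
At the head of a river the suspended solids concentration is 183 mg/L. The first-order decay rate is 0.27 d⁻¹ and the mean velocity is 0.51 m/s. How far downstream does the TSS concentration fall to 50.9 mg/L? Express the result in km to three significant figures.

From C = C₀·e^(−kt), t = ln(C₀/C)/k = ln(183/50.9)/0.27 = 1.28/0.27 = 4.739 d.
Distance = v·t = 0.51 m/s × 4.095e+05 s = 2.088e+05 m = 208.8 km.

209 km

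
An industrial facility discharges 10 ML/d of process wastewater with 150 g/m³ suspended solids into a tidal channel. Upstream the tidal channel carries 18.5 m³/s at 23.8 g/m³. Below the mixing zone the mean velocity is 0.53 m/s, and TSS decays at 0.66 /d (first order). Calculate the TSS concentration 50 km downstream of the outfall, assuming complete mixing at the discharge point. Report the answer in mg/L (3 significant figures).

12.0 mg/L

10 ML/d = 0.1157 m³/s.
After complete mixing, C₀ = (0.1157·150 + 18.5·23.8) / 18.62 = 24.58 mg/L.
Travel time t = 5e+04 m / 0.53 m/s = 9.434e+04 s = 1.092 d.
C = 24.58·exp(−0.66·1.092) = 24.58·0.4864 = 11.96 mg/L.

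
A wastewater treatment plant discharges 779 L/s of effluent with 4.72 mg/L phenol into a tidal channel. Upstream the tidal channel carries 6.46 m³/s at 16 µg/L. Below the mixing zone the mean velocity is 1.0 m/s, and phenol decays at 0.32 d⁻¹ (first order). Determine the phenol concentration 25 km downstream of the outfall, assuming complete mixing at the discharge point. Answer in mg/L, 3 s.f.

0.476 mg/L

779 L/s = 0.779 m³/s.
16 µg/L = 0.016 mg/L.
After complete mixing, C₀ = (0.779·4.72 + 6.46·0.016) / 7.239 = 0.5222 mg/L.
Travel time t = 2.5e+04 m / 1.0 m/s = 2.5e+04 s = 0.2894 d.
C = 0.5222·exp(−0.32·0.2894) = 0.5222·0.9116 = 0.476 mg/L.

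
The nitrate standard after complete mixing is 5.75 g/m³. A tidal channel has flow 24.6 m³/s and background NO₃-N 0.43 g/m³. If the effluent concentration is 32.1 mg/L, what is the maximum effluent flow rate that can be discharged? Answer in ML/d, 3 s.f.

429 ML/d

Mass balance at complete mixing: C_std·(Q_w + Q_r) = Q_w·C_e + Q_r·C_b.
Rearranging, Q_w = Q_r·(C_std − C_b)/(C_e − C_std) = 24.6·(5.75 − 0.43) / (32.1 − 5.75) = 4.967 m³/s.
= 429.1 ML/d.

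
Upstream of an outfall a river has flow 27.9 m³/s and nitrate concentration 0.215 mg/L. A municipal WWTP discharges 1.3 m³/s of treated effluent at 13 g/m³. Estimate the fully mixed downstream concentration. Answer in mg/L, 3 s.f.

0.784 mg/L

Conservation of mass across the mixing zone: C = (1.3·13 + 27.9·0.215) / (1.3 + 27.9) = 22.9/29.2 = 0.7842 mg/L.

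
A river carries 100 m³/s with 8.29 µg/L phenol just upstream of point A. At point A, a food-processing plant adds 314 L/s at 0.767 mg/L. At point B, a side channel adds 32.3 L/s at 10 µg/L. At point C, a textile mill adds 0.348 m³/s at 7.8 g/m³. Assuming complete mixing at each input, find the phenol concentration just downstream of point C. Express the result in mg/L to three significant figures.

8.29 µg/L = 0.00829 mg/L.
314 L/s = 0.314 m³/s.
After input A: C = (100·0.00829 + 0.314·0.767) / 100.3 = 0.01066 mg/L.
32.3 L/s = 0.0323 m³/s.
10 µg/L = 0.01 mg/L.
After input B: C = (100.3·0.01066 + 0.0323·0.01) / 100.3 = 0.01066 mg/L.
After input C: C = (100.3·0.01066 + 0.348·7.8) / 100.7 = 0.03758 mg/L.

0.0376 mg/L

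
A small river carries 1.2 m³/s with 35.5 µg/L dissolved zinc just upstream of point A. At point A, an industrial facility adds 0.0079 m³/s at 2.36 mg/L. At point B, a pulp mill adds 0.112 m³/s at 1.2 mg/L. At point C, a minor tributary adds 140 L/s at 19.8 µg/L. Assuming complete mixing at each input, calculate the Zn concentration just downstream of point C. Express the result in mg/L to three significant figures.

35.5 µg/L = 0.0355 mg/L.
After input A: C = (1.2·0.0355 + 0.0079·2.36) / 1.208 = 0.0507 mg/L.
After input B: C = (1.208·0.0507 + 0.112·1.2) / 1.32 = 0.1482 mg/L.
140 L/s = 0.14 m³/s.
19.8 µg/L = 0.0198 mg/L.
After input C: C = (1.32·0.1482 + 0.14·0.0198) / 1.46 = 0.1359 mg/L.

0.136 mg/L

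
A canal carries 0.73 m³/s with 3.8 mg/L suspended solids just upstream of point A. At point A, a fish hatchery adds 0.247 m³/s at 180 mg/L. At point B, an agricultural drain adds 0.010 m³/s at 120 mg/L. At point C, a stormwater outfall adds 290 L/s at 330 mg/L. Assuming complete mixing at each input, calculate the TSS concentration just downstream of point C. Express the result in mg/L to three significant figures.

After input A: C = (0.73·3.8 + 0.247·180) / 0.977 = 48.35 mg/L.
After input B: C = (0.977·48.35 + 0.01·120) / 0.987 = 49.07 mg/L.
290 L/s = 0.29 m³/s.
After input C: C = (0.987·49.07 + 0.29·330) / 1.277 = 112.9 mg/L.

113 mg/L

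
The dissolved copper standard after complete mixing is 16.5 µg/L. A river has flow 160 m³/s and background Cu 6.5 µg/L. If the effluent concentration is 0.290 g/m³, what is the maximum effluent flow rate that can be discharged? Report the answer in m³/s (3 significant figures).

6.5 µg/L = 0.0065 mg/L.
16.5 µg/L = 0.0165 mg/L.
Mass balance at complete mixing: C_std·(Q_w + Q_r) = Q_w·C_e + Q_r·C_b.
Rearranging, Q_w = Q_r·(C_std − C_b)/(C_e − C_std) = 160·(0.0165 − 0.0065) / (0.29 − 0.0165) = 5.85 m³/s.

5.85 m³/s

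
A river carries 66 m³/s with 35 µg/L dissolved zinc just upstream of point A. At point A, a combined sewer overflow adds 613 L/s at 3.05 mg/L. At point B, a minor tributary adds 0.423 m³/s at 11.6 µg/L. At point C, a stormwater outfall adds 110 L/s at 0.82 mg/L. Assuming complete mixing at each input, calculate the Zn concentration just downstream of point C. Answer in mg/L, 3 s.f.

0.0637 mg/L

35 µg/L = 0.035 mg/L.
613 L/s = 0.613 m³/s.
After input A: C = (66·0.035 + 0.613·3.05) / 66.61 = 0.06275 mg/L.
11.6 µg/L = 0.0116 mg/L.
After input B: C = (66.61·0.06275 + 0.423·0.0116) / 67.04 = 0.06242 mg/L.
110 L/s = 0.11 m³/s.
After input C: C = (67.04·0.06242 + 0.11·0.82) / 67.15 = 0.06366 mg/L.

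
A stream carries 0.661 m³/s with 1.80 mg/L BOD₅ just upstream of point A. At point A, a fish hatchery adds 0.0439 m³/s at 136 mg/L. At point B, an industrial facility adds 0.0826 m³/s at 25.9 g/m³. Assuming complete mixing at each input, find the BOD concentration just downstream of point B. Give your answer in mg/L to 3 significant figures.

11.8 mg/L

After input A: C = (0.661·1.8 + 0.0439·136) / 0.7049 = 10.16 mg/L.
After input B: C = (0.7049·10.16 + 0.0826·25.9) / 0.7875 = 11.81 mg/L.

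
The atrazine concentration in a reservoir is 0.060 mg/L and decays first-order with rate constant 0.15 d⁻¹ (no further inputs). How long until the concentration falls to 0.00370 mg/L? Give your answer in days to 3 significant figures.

18.6 d

t = ln(C₀/C)/k = ln(0.060/0.00370)/0.15 = 2.786/0.15 = 18.57 d.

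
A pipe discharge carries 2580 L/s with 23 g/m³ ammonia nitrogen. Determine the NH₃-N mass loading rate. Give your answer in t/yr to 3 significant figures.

1870 t/yr

2580 L/s = 2.58 m³/s.
Mass flux = Q·C = 2.58 m³/s × 23 g/m³ = 59.34 g/s.
= 59.34 g/s × 31.56 = 1873 t/yr.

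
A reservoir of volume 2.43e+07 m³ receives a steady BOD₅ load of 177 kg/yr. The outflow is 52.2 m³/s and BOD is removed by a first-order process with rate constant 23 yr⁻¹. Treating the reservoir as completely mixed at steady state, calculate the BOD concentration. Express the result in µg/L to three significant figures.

0.0802 µg/L

Outflow Q = 52.2 m³/s × 3.156e+07 s/yr = 1.647e+09 m³/yr.
Steady-state CSTR mass balance: W = Q·C + k·V·C, so C = W/(Q + kV).
Q + kV = 1.647e+09 + 23·2.43e+07 = 2.206e+09 m³/yr.
C = 177/2.206e+09 = 8.023e-08 kg/m³ = 8.023e-05 mg/L = 0.08023 µg/L.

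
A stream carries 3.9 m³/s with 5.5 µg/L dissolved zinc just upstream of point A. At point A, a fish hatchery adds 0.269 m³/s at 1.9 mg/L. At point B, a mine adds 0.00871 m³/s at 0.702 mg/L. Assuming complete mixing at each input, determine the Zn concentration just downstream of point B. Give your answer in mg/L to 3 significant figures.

0.129 mg/L

5.5 µg/L = 0.0055 mg/L.
After input A: C = (3.9·0.0055 + 0.269·1.9) / 4.169 = 0.1277 mg/L.
After input B: C = (4.169·0.1277 + 0.00871·0.702) / 4.178 = 0.1289 mg/L.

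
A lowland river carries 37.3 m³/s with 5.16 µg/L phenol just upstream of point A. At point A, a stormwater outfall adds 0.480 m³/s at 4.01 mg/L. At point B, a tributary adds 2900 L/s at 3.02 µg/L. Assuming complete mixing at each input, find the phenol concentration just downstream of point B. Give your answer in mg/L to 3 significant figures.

5.16 µg/L = 0.00516 mg/L.
After input A: C = (37.3·0.00516 + 0.48·4.01) / 37.78 = 0.05604 mg/L.
2900 L/s = 2.9 m³/s.
3.02 µg/L = 0.00302 mg/L.
After input B: C = (37.78·0.05604 + 2.9·0.00302) / 40.68 = 0.05226 mg/L.

0.0523 mg/L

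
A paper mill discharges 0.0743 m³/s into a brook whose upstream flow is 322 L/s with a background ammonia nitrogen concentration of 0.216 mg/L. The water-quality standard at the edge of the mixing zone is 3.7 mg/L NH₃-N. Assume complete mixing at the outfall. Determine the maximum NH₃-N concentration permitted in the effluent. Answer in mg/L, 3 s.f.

322 L/s = 0.322 m³/s.
Mass balance: 3.7·0.3963 = 0.0743·Cₑ + 0.322·0.216.
Cₑ = (1.466 − 0.06955) / 0.0743 = 18.8 mg/L.

18.8 mg/L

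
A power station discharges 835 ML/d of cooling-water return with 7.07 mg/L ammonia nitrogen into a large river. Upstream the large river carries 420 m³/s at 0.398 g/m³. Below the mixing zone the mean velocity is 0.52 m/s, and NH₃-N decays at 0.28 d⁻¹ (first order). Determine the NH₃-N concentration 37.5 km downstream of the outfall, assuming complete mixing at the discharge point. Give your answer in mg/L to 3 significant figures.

835 ML/d = 9.664 m³/s.
After complete mixing, C₀ = (9.664·7.07 + 420·0.398) / 429.7 = 0.5481 mg/L.
Travel time t = 3.75e+04 m / 0.52 m/s = 7.212e+04 s = 0.8347 d.
C = 0.5481·exp(−0.28·0.8347) = 0.5481·0.7916 = 0.4339 mg/L.

0.434 mg/L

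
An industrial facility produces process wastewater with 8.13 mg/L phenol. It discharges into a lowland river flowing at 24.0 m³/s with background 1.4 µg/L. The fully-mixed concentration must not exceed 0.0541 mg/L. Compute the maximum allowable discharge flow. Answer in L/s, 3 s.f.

1.4 µg/L = 0.0014 mg/L.
Mass balance at complete mixing: C_std·(Q_w + Q_r) = Q_w·C_e + Q_r·C_b.
Rearranging, Q_w = Q_r·(C_std − C_b)/(C_e − C_std) = 24.0·(0.0541 − 0.0014) / (8.13 − 0.0541) = 0.1566 m³/s.
= 156.6 L/s.

157 L/s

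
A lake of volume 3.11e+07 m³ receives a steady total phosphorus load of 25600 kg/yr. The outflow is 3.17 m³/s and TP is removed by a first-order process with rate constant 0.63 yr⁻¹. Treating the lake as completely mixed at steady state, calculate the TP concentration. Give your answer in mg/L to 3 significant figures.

0.214 mg/L

Outflow Q = 3.17 m³/s × 3.156e+07 s/yr = 1e+08 m³/yr.
Steady-state CSTR mass balance: W = Q·C + k·V·C, so C = W/(Q + kV).
Q + kV = 1e+08 + 0.63·3.11e+07 = 1.196e+08 m³/yr.
C = 25600/1.196e+08 = 0.000214 kg/m³ = 0.214 mg/L.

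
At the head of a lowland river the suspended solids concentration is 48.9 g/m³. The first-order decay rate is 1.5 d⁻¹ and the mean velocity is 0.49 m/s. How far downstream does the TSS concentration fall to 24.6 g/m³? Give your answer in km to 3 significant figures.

19.4 km

From C = C₀·e^(−kt), t = ln(C₀/C)/k = ln(48.9/24.6)/1.5 = 0.687/1.5 = 0.458 d.
Distance = v·t = 0.49 m/s × 3.957e+04 s = 1.939e+04 m = 19.39 km.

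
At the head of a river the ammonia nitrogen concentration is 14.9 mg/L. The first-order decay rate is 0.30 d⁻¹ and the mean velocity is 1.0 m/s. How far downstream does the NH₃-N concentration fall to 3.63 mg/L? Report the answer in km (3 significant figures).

From C = C₀·e^(−kt), t = ln(C₀/C)/k = ln(14.9/3.63)/0.30 = 1.412/0.30 = 4.707 d.
Distance = v·t = 1.0 m/s × 4.067e+05 s = 4.067e+05 m = 406.7 km.

407 km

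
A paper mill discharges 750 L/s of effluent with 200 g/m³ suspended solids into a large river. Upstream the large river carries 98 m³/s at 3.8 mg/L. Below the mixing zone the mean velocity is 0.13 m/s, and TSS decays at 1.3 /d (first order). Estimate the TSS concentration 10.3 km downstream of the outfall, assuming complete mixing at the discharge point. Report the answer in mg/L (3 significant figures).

750 L/s = 0.75 m³/s.
After complete mixing, C₀ = (0.75·200 + 98·3.8) / 98.75 = 5.29 mg/L.
Travel time t = 1.03e+04 m / 0.13 m/s = 7.923e+04 s = 0.917 d.
C = 5.29·exp(−1.3·0.917) = 5.29·0.3036 = 1.606 mg/L.

1.61 mg/L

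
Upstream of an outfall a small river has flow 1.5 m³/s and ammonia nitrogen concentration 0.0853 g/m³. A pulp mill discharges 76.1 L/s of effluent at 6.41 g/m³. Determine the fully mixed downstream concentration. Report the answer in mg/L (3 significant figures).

0.391 mg/L

76.1 L/s = 0.0761 m³/s.
By mass balance at complete mixing, C = (0.0761·6.41 + 1.5·0.0853) / (0.0761 + 1.5) = 0.6158/1.576 = 0.3907 mg/L.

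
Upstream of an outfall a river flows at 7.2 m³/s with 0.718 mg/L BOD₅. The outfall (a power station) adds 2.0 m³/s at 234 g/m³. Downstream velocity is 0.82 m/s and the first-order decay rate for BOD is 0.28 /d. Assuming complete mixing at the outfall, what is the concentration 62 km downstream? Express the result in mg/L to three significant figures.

After complete mixing, C₀ = (2·234 + 7.2·0.718) / 9.2 = 51.43 mg/L.
Travel time t = 6.2e+04 m / 0.82 m/s = 7.561e+04 s = 0.8751 d.
C = 51.43·exp(−0.28·0.8751) = 51.43·0.7827 = 40.25 mg/L.

40.3 mg/L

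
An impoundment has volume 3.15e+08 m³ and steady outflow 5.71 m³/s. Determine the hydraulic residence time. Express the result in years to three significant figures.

1.75 yr

Q = 5.71 m³/s × 3.156e+07 s/yr = 1.802e+08 m³/yr.
Hydraulic residence time τ = V/Q = 3.15e+08/1.802e+08 = 1.748 yr.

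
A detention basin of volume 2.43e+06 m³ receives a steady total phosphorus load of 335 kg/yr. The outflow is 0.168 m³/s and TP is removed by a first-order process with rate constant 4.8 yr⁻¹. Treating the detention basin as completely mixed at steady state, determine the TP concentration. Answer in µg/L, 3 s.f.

19.7 µg/L

Outflow Q = 0.168 m³/s × 3.156e+07 s/yr = 5.302e+06 m³/yr.
Steady-state CSTR mass balance: W = Q·C + k·V·C, so C = W/(Q + kV).
Q + kV = 5.302e+06 + 4.8·2.43e+06 = 1.697e+07 m³/yr.
C = 335/1.697e+07 = 1.975e-05 kg/m³ = 0.01975 mg/L = 19.75 µg/L.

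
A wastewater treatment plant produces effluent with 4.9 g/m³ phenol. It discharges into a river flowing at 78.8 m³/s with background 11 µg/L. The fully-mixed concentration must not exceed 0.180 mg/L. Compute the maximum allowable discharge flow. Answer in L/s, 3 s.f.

11 µg/L = 0.011 mg/L.
Mass balance at complete mixing: C_std·(Q_w + Q_r) = Q_w·C_e + Q_r·C_b.
Rearranging, Q_w = Q_r·(C_std − C_b)/(C_e − C_std) = 78.8·(0.18 − 0.011) / (4.9 − 0.18) = 2.821 m³/s.
= 2821 L/s.

2820 L/s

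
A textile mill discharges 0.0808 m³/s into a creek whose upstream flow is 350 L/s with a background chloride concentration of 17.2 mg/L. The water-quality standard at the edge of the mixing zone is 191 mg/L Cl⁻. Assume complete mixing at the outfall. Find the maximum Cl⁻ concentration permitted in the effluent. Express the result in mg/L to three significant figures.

350 L/s = 0.35 m³/s.
Mass balance: 191·0.4308 = 0.0808·Cₑ + 0.35·17.2.
Cₑ = (82.28 − 6.02) / 0.0808 = 943.8 mg/L.

944 mg/L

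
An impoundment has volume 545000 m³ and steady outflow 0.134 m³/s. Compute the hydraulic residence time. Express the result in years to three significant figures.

Q = 0.134 m³/s × 3.156e+07 s/yr = 4.229e+06 m³/yr.
Hydraulic residence time τ = V/Q = 545000/4.229e+06 = 0.1289 yr.

0.129 yr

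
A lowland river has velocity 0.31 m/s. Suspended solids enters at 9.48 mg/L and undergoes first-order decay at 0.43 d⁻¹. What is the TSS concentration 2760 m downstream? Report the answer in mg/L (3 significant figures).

9.07 mg/L

Travel time t = 2760 m / 0.31 m/s = 2760/0.31 = 8903 s = 0.103 d.
First-order decay: C = 9.48·exp(−0.43·0.103) = 9.48·0.9567 = 9.069 mg/L.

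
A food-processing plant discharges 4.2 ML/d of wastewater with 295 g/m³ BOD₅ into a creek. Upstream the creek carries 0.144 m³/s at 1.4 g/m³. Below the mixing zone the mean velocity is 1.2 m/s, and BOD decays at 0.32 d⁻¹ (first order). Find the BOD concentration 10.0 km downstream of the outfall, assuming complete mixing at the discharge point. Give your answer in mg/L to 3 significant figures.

4.2 ML/d = 0.04861 m³/s.
After complete mixing, C₀ = (0.04861·295 + 0.144·1.4) / 0.1926 = 75.5 mg/L.
Travel time t = 1e+04 m / 1.2 m/s = 8333 s = 0.09645 d.
C = 75.5·exp(−0.32·0.09645) = 75.5·0.9696 = 73.2 mg/L.

73.2 mg/L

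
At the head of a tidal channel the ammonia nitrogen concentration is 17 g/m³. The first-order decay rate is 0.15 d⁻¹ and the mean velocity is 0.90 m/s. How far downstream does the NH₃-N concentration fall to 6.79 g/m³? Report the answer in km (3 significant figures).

476 km

From C = C₀·e^(−kt), t = ln(C₀/C)/k = ln(17/6.79)/0.15 = 0.9178/0.15 = 6.118 d.
Distance = v·t = 0.90 m/s × 5.286e+05 s = 4.758e+05 m = 475.8 km.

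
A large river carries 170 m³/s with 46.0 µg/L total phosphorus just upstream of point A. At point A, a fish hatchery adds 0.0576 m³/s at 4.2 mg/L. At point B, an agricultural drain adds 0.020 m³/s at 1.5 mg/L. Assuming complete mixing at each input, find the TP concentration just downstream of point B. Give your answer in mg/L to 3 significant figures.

46.0 µg/L = 0.046 mg/L.
After input A: C = (170·0.046 + 0.0576·4.2) / 170.1 = 0.04741 mg/L.
After input B: C = (170.1·0.04741 + 0.02·1.5) / 170.1 = 0.04758 mg/L.

0.0476 mg/L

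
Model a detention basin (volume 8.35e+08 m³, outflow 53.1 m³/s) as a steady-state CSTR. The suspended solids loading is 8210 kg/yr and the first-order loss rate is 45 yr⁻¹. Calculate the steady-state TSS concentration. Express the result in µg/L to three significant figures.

Outflow Q = 53.1 m³/s × 3.156e+07 s/yr = 1.676e+09 m³/yr.
Steady-state CSTR mass balance: W = Q·C + k·V·C, so C = W/(Q + kV).
Q + kV = 1.676e+09 + 45·8.35e+08 = 3.925e+10 m³/yr.
C = 8210/3.925e+10 = 2.092e-07 kg/m³ = 0.0002092 mg/L = 0.2092 µg/L.

0.209 µg/L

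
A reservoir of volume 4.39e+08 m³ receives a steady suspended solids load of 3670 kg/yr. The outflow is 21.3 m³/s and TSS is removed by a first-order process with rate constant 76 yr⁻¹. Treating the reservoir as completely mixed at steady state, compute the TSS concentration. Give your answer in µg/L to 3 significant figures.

Outflow Q = 21.3 m³/s × 3.156e+07 s/yr = 6.722e+08 m³/yr.
Steady-state CSTR mass balance: W = Q·C + k·V·C, so C = W/(Q + kV).
Q + kV = 6.722e+08 + 76·4.39e+08 = 3.404e+10 m³/yr.
C = 3670/3.404e+10 = 1.078e-07 kg/m³ = 0.0001078 mg/L = 0.1078 µg/L.

0.108 µg/L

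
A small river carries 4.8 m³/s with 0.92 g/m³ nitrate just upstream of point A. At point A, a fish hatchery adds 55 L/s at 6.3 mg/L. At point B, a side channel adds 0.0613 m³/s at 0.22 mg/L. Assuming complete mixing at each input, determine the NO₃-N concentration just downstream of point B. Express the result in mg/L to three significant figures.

55 L/s = 0.055 m³/s.
After input A: C = (4.8·0.92 + 0.055·6.3) / 4.855 = 0.9809 mg/L.
After input B: C = (4.855·0.9809 + 0.0613·0.22) / 4.916 = 0.9715 mg/L.

0.971 mg/L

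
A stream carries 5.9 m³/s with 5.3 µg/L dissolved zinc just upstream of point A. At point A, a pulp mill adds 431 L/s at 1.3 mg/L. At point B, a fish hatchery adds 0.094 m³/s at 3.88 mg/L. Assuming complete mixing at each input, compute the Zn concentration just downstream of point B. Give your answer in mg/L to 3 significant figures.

0.149 mg/L

5.3 µg/L = 0.0053 mg/L.
431 L/s = 0.431 m³/s.
After input A: C = (5.9·0.0053 + 0.431·1.3) / 6.331 = 0.09344 mg/L.
After input B: C = (6.331·0.09344 + 0.094·3.88) / 6.425 = 0.1488 mg/L.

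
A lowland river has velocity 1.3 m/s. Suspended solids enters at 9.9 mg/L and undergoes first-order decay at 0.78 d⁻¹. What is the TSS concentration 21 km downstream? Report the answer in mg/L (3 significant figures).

8.56 mg/L

Travel time t = 21 km / 1.3 m/s = 2.1e+04/1.3 = 1.615e+04 s = 0.187 d.
First-order decay: C = 9.9·exp(−0.78·0.187) = 9.9·0.8643 = 8.557 mg/L.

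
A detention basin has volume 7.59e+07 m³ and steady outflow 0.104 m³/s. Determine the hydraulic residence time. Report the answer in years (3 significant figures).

Q = 0.104 m³/s × 3.156e+07 s/yr = 3.282e+06 m³/yr.
Hydraulic residence time τ = V/Q = 7.59e+07/3.282e+06 = 23.13 yr.

23.1 yr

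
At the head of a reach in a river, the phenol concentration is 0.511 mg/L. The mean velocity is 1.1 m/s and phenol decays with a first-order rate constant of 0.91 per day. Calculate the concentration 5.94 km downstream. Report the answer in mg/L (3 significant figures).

Travel time t = 5.94 km / 1.1 m/s = 5940/1.1 = 5400 s = 0.0625 d.
First-order decay: C = 0.511·exp(−0.91·0.0625) = 0.511·0.9447 = 0.4827 mg/L.

0.483 mg/L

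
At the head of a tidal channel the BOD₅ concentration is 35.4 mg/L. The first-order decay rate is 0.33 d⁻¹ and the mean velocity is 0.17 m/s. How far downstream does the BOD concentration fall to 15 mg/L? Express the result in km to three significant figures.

From C = C₀·e^(−kt), t = ln(C₀/C)/k = ln(35.4/15)/0.33 = 0.8587/0.33 = 2.602 d.
Distance = v·t = 0.17 m/s × 2.248e+05 s = 3.822e+04 m = 38.22 km.

38.2 km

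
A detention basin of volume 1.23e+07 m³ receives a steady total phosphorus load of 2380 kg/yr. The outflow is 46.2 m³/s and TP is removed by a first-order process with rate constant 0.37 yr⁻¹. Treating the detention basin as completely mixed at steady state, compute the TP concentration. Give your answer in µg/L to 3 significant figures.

Outflow Q = 46.2 m³/s × 3.156e+07 s/yr = 1.458e+09 m³/yr.
Steady-state CSTR mass balance: W = Q·C + k·V·C, so C = W/(Q + kV).
Q + kV = 1.458e+09 + 0.37·1.23e+07 = 1.463e+09 m³/yr.
C = 2380/1.463e+09 = 1.627e-06 kg/m³ = 0.001627 mg/L = 1.627 µg/L.

1.63 µg/L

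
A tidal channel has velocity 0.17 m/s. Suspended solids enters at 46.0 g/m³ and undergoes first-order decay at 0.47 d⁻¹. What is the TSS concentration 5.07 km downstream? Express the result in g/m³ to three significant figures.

39.1 g/m³

Travel time t = 5.07 km / 0.17 m/s = 5070/0.17 = 2.982e+04 s = 0.3452 d.
First-order decay: C = 46.0·exp(−0.47·0.3452) = 46.0·0.8502 = 39.11 g/m³.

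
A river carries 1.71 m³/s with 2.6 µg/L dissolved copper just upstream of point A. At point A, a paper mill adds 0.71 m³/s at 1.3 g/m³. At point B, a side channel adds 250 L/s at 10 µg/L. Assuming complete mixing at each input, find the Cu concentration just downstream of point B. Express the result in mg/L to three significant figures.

0.348 mg/L

2.6 µg/L = 0.0026 mg/L.
After input A: C = (1.71·0.0026 + 0.71·1.3) / 2.42 = 0.3832 mg/L.
250 L/s = 0.25 m³/s.
10 µg/L = 0.01 mg/L.
After input B: C = (2.42·0.3832 + 0.25·0.01) / 2.67 = 0.3483 mg/L.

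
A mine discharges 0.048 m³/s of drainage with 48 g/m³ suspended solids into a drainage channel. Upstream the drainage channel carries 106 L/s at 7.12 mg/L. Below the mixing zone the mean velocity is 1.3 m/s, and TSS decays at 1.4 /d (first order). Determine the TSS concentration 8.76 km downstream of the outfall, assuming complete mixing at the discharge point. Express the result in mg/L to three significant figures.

106 L/s = 0.106 m³/s.
After complete mixing, C₀ = (0.048·48 + 0.106·7.12) / 0.154 = 19.86 mg/L.
Travel time t = 8760 m / 1.3 m/s = 6738 s = 0.07799 d.
C = 19.86·exp(−1.4·0.07799) = 19.86·0.8966 = 17.81 mg/L.

17.8 mg/L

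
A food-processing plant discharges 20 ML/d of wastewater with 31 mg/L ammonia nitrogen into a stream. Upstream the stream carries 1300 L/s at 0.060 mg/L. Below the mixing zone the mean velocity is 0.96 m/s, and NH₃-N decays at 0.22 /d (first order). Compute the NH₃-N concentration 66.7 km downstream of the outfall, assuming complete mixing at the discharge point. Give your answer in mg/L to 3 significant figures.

20 ML/d = 0.2315 m³/s.
1300 L/s = 1.3 m³/s.
After complete mixing, C₀ = (0.2315·31 + 1.3·0.06) / 1.531 = 4.737 mg/L.
Travel time t = 6.67e+04 m / 0.96 m/s = 6.948e+04 s = 0.8042 d.
C = 4.737·exp(−0.22·0.8042) = 4.737·0.8379 = 3.969 mg/L.

3.97 mg/L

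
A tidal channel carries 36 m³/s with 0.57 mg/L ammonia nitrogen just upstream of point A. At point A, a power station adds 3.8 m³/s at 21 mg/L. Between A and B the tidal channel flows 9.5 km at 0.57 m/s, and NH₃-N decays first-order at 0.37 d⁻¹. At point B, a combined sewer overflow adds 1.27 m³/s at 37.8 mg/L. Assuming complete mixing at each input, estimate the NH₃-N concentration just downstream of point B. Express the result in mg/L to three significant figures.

After input A: C = (36·0.57 + 3.8·21) / 39.8 = 2.521 mg/L.
Over the 9.5 km reach to input B (t = 1.667e+04 s = 0.1929 d), decay gives C = 2.521·exp(−0.37·0.1929) = 2.347 mg/L.
After input B: C = (39.8·2.347 + 1.27·37.8) / 41.07 = 3.443 mg/L.

3.44 mg/L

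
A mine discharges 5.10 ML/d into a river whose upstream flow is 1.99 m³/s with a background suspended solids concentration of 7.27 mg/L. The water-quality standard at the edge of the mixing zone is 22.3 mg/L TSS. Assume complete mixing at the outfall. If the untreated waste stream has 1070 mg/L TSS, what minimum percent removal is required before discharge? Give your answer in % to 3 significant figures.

50.6 %

5.10 ML/d = 0.05903 m³/s.
Mass balance: 22.3·2.049 = 0.05903·Cₑ + 1.99·7.27.
Cₑ = (45.69 − 14.47) / 0.05903 = 529 mg/L.
Required removal = 1 − 529/1070 = 50.56 %.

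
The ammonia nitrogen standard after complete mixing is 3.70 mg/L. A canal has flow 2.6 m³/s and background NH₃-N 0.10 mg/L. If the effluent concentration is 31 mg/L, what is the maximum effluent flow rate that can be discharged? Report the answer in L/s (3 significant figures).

343 L/s

Mass balance at complete mixing: C_std·(Q_w + Q_r) = Q_w·C_e + Q_r·C_b.
Rearranging, Q_w = Q_r·(C_std − C_b)/(C_e − C_std) = 2.6·(3.7 − 0.1) / (31 − 3.7) = 0.3429 m³/s.
= 342.9 L/s.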